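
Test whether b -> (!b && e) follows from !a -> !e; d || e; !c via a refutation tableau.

No

Initial set: {T (!a -> !e); T (d || e); T !c; F (b -> (!b && e))}.
F (b -> (!b && e)): α-rule — add T b, F (!b && e).
T (!a -> !e): β-rule — branch into F !a  //  T !e.
  branch 1 (add F !a):
    T (d || e): β-rule — branch into T d  //  T e.
      branch 1.1 (add T d):
        F (!b && e): β-rule — branch into F !b  //  F e.
          branch 1.1.1 (add F !b):
            ○ open, literals {a=true, b=true, c=false, d=true}.
          branch 1.1.2 (add F e):
            ○ open, literals {a=true, b=true, c=false, d=true, e=false}.
      branch 1.2 (add T e):
        F (!b && e): β-rule — branch into F !b  //  F e.
          branch 1.2.1 (add F !b):
            ○ open, literals {a=true, b=true, c=false, e=true}.
          branch 1.2.2 (add F e):
            × closes — contains both e and !e.
  branch 2 (add T !e):
    T (d || e): β-rule — branch into T d  //  T e.
      branch 2.1 (add T d):
        F (!b && e): β-rule — branch into F !b  //  F e.
          branch 2.1.1 (add F !b):
            ○ open, literals {b=true, c=false, d=true, e=false}.
          branch 2.1.2 (add F e):
            ○ open, literals {b=true, c=false, d=true, e=false}.
      branch 2.2 (add T e):
        × closes — contains both e and !e.
2 branches closed, 5 open.
An open branch gives a countermodel: a=true, b=true, c=false, d=true (unmentioned atoms arbitrary); the premises hold there but the conclusion fails.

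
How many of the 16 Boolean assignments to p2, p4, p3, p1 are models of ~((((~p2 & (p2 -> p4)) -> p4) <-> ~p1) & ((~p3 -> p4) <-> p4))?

Initial set: {~((((~p2 & (p2 -> p4)) -> p4) <-> ~p1) & ((~p3 -> p4) <-> p4))}.
~((((~p2 & (p2 -> p4)) -> p4) <-> ~p1) & ((~p3 -> p4) <-> p4)): β-rule — branch into ~(((~p2 & (p2 -> p4)) -> p4) <-> ~p1)  //  ~((~p3 -> p4) <-> p4).
  branch 1 (add ~(((~p2 & (p2 -> p4)) -> p4) <-> ~p1)):
    ~(((~p2 & (p2 -> p4)) -> p4) <-> ~p1): β-rule — branch into ((~p2 & (p2 -> p4)) -> p4), ~~p1  //  ~((~p2 & (p2 -> p4)) -> p4), ~p1.
      branch 1.1 (add ((~p2 & (p2 -> p4)) -> p4), ~~p1):
        ((~p2 & (p2 -> p4)) -> p4): β-rule — branch into ~(~p2 & (p2 -> p4))  //  p4.
          branch 1.1.1 (add ~(~p2 & (p2 -> p4))):
            ~(~p2 & (p2 -> p4)): β-rule — branch into ~~p2  //  ~(p2 -> p4).
              branch 1.1.1.1 (add ~~p2):
                ○ open, literals {p1=T, p2=T}.
              branch 1.1.1.2 (add ~(p2 -> p4)):
                ~(p2 -> p4): α-rule — add p2, ~p4.
                ○ open, literals {p1=T, p2=T, p4=F}.
          branch 1.1.2 (add p4):
            ○ open, literals {p1=T, p4=T}.
      branch 1.2 (add ~((~p2 & (p2 -> p4)) -> p4), ~p1):
        ~((~p2 & (p2 -> p4)) -> p4): α-rule — add (~p2 & (p2 -> p4)), ~p4.
        (~p2 & (p2 -> p4)): α-rule — add ~p2, (p2 -> p4).
        (p2 -> p4): β-rule — branch into ~p2  //  p4.
          branch 1.2.1 (add ~p2):
            ○ open, literals {p1=F, p2=F, p4=F}.
          branch 1.2.2 (add p4):
            × closes — contains both p4 and ~p4.
  branch 2 (add ~((~p3 -> p4) <-> p4)):
    ~((~p3 -> p4) <-> p4): β-rule — branch into (~p3 -> p4), ~p4  //  ~(~p3 -> p4), p4.
      branch 2.1 (add (~p3 -> p4), ~p4):
        (~p3 -> p4): β-rule — branch into ~~p3  //  p4.
          branch 2.1.1 (add ~~p3):
            ○ open, literals {p3=T, p4=F}.
          branch 2.1.2 (add p4):
            × closes — contains both p4 and ~p4.
      branch 2.2 (add ~(~p3 -> p4), p4):
        ~(~p3 -> p4): α-rule — add ~p3, ~p4.
        × closes — contains both p4 and ~p4.
3 branches closed, 5 open.
Each open branch fixes some atoms; the unmentioned ones are free. Counting distinct full assignments: branch {p1=T, p2=T} (p4, p3) contributes 4 new; branch {p1=T, p2=T, p4=F} (p3) contributes 0 new; branch {p1=T, p4=T} (p2, p3) contributes 2 new; branch {p1=F, p2=F, p4=F} (p3) contributes 2 new; branch {p3=T, p4=F} (p2, p1) contributes 2 new. Total: 10.

10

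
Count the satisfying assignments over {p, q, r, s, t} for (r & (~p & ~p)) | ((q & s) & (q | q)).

Initial set: {((r & (~p & ~p)) | ((q & s) & (q | q)))}.
((r & (~p & ~p)) | ((q & s) & (q | q))): β-rule — branch into (r & (~p & ~p))  //  ((q & s) & (q | q)).
  branch 1 (add (r & (~p & ~p))):
    (r & (~p & ~p)): α-rule — add r, (~p & ~p).
    (~p & ~p): α-rule — add ~p, ~p.
    ○ open, literals {p=F, r=T}.
  branch 2 (add ((q & s) & (q | q))):
    ((q & s) & (q | q)): α-rule — add (q & s), (q | q).
    (q & s): α-rule — add q, s.
    (q | q): β-rule — branch into q  //  q.
      branch 2.1 (add q):
        ○ open, literals {q=T, s=T}.
      branch 2.2 (add q):
        ○ open, literals {q=T, s=T}.
0 branches closed, 3 open.
Each open branch fixes some atoms; the unmentioned ones are free. Counting distinct full assignments: branch {p=F, r=T} (q, s, t) contributes 8 new; branch {q=T, s=T} (p, r, t) contributes 6 new; branch {q=T, s=T} (p, r, t) contributes 0 new. Total: 14.

14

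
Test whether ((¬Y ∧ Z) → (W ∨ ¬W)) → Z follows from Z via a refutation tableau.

Initial set: {Z; ¬(((¬Y ∧ Z) → (W ∨ ¬W)) → Z)}.
¬(((¬Y ∧ Z) → (W ∨ ¬W)) → Z): α-rule — add ((¬Y ∧ Z) → (W ∨ ¬W)), ¬Z.
× closes — contains both Z and ¬Z.
All 1 branch closes.
Every branch closed, so the premises entail the conclusion.

Yes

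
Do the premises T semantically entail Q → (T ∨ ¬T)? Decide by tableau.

Yes

Initial set: {T; ¬(Q → (T ∨ ¬T))}.
¬(Q → (T ∨ ¬T)): α-rule — add Q, ¬(T ∨ ¬T).
¬(T ∨ ¬T): α-rule — add ¬T, ¬¬T.
× closes — contains both T and ¬T.
All 1 branch closes.
Every branch closed, so the premises entail the conclusion.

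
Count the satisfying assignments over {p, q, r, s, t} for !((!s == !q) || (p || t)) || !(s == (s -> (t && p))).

28

Initial set: {T (!((!s == !q) || (p || t)) || !(s == (s -> (t && p))))}.
T (!((!s == !q) || (p || t)) || !(s == (s -> (t && p)))): β-rule — branch into T !((!s == !q) || (p || t))  //  T !(s == (s -> (t && p))).
  branch 1 (add T !((!s == !q) || (p || t))):
    T !((!s == !q) || (p || t)): α-rule — add F (!s == !q), F (p || t).
    F (p || t): α-rule — add F p, F t.
    F (!s == !q): β-rule — branch into T !s, F !q  //  F !s, T !q.
      branch 1.1 (add T !s, F !q):
        ○ open, literals {p=false, q=true, s=false, t=false}.
      branch 1.2 (add F !s, T !q):
        ○ open, literals {p=false, q=false, s=true, t=false}.
  branch 2 (add T !(s == (s -> (t && p)))):
    T !(s == (s -> (t && p))): β-rule — branch into T s, F (s -> (t && p))  //  F s, T (s -> (t && p)).
      branch 2.1 (add T s, F (s -> (t && p))):
        F (s -> (t && p)): α-rule — add T s, F (t && p).
        F (t && p): β-rule — branch into F t  //  F p.
          branch 2.1.1 (add F t):
            ○ open, literals {s=true, t=false}.
          branch 2.1.2 (add F p):
            ○ open, literals {p=false, s=true}.
      branch 2.2 (add F s, T (s -> (t && p))):
        T (s -> (t && p)): β-rule — branch into F s  //  T (t && p).
          branch 2.2.1 (add F s):
            ○ open, literals {s=false}.
          branch 2.2.2 (add T (t && p)):
            T (t && p): α-rule — add T t, T p.
            ○ open, literals {p=true, s=false, t=true}.
0 branches closed, 6 open.
Each open branch fixes some atoms; the unmentioned ones are free. Counting distinct full assignments: branch {p=false, q=true, s=false, t=false} (r) contributes 2 new; branch {p=false, q=false, s=true, t=false} (r) contributes 2 new; branch {s=true, t=false} (p, q, r) contributes 6 new; branch {p=false, s=true} (q, r, t) contributes 4 new; branch {s=false} (p, q, r, t) contributes 14 new; branch {p=true, s=false, t=true} (q, r) contributes 0 new. Total: 28.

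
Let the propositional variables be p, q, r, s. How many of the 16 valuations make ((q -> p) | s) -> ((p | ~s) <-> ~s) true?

12

Initial set: {(((q -> p) | s) -> ((p | ~s) <-> ~s))}.
(((q -> p) | s) -> ((p | ~s) <-> ~s)): β-rule — branch into ~((q -> p) | s)  //  ((p | ~s) <-> ~s).
  branch 1 (add ~((q -> p) | s)):
    ~((q -> p) | s): α-rule — add ~(q -> p), ~s.
    ~(q -> p): α-rule — add q, ~p.
    ○ open, literals {p=0, q=1, s=0}.
  branch 2 (add ((p | ~s) <-> ~s)):
    ((p | ~s) <-> ~s): β-rule — branch into (p | ~s), ~s  //  ~(p | ~s), ~~s.
      branch 2.1 (add (p | ~s), ~s):
        (p | ~s): β-rule — branch into p  //  ~s.
          branch 2.1.1 (add p):
            ○ open, literals {p=1, s=0}.
          branch 2.1.2 (add ~s):
            ○ open, literals {s=0}.
      branch 2.2 (add ~(p | ~s), ~~s):
        ~(p | ~s): α-rule — add ~p, ~~s.
        ○ open, literals {p=0, s=1}.
0 branches closed, 4 open.
Each open branch fixes some atoms; the unmentioned ones are free. Counting distinct full assignments: branch {p=0, q=1, s=0} (r) contributes 2 new; branch {p=1, s=0} (q, r) contributes 4 new; branch {s=0} (p, q, r) contributes 2 new; branch {p=0, s=1} (q, r) contributes 4 new. Total: 12.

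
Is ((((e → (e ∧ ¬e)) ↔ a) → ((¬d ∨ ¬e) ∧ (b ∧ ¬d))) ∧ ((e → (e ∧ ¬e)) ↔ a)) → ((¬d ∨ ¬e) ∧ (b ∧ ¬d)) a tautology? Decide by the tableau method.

Valid

Assume the negation and expand:
Initial set: {¬(((((e → (e ∧ ¬e)) ↔ a) → ((¬d ∨ ¬e) ∧ (b ∧ ¬d))) ∧ ((e → (e ∧ ¬e)) ↔ a)) → ((¬d ∨ ¬e) ∧ (b ∧ ¬d)))}.
¬(((((e → (e ∧ ¬e)) ↔ a) → ((¬d ∨ ¬e) ∧ (b ∧ ¬d))) ∧ ((e → (e ∧ ¬e)) ↔ a)) → ((¬d ∨ ¬e) ∧ (b ∧ ¬d))): α-rule — add ((((e → (e ∧ ¬e)) ↔ a) → ((¬d ∨ ¬e) ∧ (b ∧ ¬d))) ∧ ((e → (e ∧ ¬e)) ↔ a)), ¬((¬d ∨ ¬e) ∧ (b ∧ ¬d)).
((((e → (e ∧ ¬e)) ↔ a) → ((¬d ∨ ¬e) ∧ (b ∧ ¬d))) ∧ ((e → (e ∧ ¬e)) ↔ a)): α-rule — add (((e → (e ∧ ¬e)) ↔ a) → ((¬d ∨ ¬e) ∧ (b ∧ ¬d))), ((e → (e ∧ ¬e)) ↔ a).
¬((¬d ∨ ¬e) ∧ (b ∧ ¬d)): β-rule — branch into ¬(¬d ∨ ¬e)  //  ¬(b ∧ ¬d).
  branch 1 (add ¬(¬d ∨ ¬e)):
    ¬(¬d ∨ ¬e): α-rule — add ¬¬d, ¬¬e.
    (((e → (e ∧ ¬e)) ↔ a) → ((¬d ∨ ¬e) ∧ (b ∧ ¬d))): β-rule — branch into ¬((e → (e ∧ ¬e)) ↔ a)  //  ((¬d ∨ ¬e) ∧ (b ∧ ¬d)).
      branch 1.1 (add ¬((e → (e ∧ ¬e)) ↔ a)):
        ((e → (e ∧ ¬e)) ↔ a): β-rule — branch into (e → (e ∧ ¬e)), a  //  ¬(e → (e ∧ ¬e)), ¬a.
          branch 1.1.1 (add (e → (e ∧ ¬e)), a):
            ¬((e → (e ∧ ¬e)) ↔ a): β-rule — branch into (e → (e ∧ ¬e)), ¬a  //  ¬(e → (e ∧ ¬e)), a.
              branch 1.1.1.1 (add (e → (e ∧ ¬e)), ¬a):
                × closes — contains both a and ¬a.
              branch 1.1.1.2 (add ¬(e → (e ∧ ¬e)), a):
                ¬(e → (e ∧ ¬e)): α-rule — add e, ¬(e ∧ ¬e).
                (e → (e ∧ ¬e)): β-rule — branch into ¬e  //  (e ∧ ¬e).
                  branch 1.1.1.2.1 (add ¬e):
                    × closes — contains both e and ¬e.
                  branch 1.1.1.2.2 (add (e ∧ ¬e)):
                    (e ∧ ¬e): α-rule — add e, ¬e.
                    × closes — contains both e and ¬e.
          branch 1.1.2 (add ¬(e → (e ∧ ¬e)), ¬a):
            ¬(e → (e ∧ ¬e)): α-rule — add e, ¬(e ∧ ¬e).
            ¬((e → (e ∧ ¬e)) ↔ a): β-rule — branch into (e → (e ∧ ¬e)), ¬a  //  ¬(e → (e ∧ ¬e)), a.
              branch 1.1.2.1 (add (e → (e ∧ ¬e)), ¬a):
                ¬(e ∧ ¬e): β-rule — branch into ¬e  //  ¬¬e.
                  branch 1.1.2.1.1 (add ¬e):
                    × closes — contains both e and ¬e.
                  branch 1.1.2.1.2 (add ¬¬e):
                    (e → (e ∧ ¬e)): β-rule — branch into ¬e  //  (e ∧ ¬e).
                      branch 1.1.2.1.2.1 (add ¬e):
                        × closes — contains both e and ¬e.
                      branch 1.1.2.1.2.2 (add (e ∧ ¬e)):
                        (e ∧ ¬e): α-rule — add e, ¬e.
                        × closes — contains both e and ¬e.
              branch 1.1.2.2 (add ¬(e → (e ∧ ¬e)), a):
                × closes — contains both a and ¬a.
      branch 1.2 (add ((¬d ∨ ¬e) ∧ (b ∧ ¬d))):
        ((¬d ∨ ¬e) ∧ (b ∧ ¬d)): α-rule — add (¬d ∨ ¬e), (b ∧ ¬d).
        (b ∧ ¬d): α-rule — add b, ¬d.
        × closes — contains both d and ¬d.
  branch 2 (add ¬(b ∧ ¬d)):
    (((e → (e ∧ ¬e)) ↔ a) → ((¬d ∨ ¬e) ∧ (b ∧ ¬d))): β-rule — branch into ¬((e → (e ∧ ¬e)) ↔ a)  //  ((¬d ∨ ¬e) ∧ (b ∧ ¬d)).
      branch 2.1 (add ¬((e → (e ∧ ¬e)) ↔ a)):
        ((e → (e ∧ ¬e)) ↔ a): β-rule — branch into (e → (e ∧ ¬e)), a  //  ¬(e → (e ∧ ¬e)), ¬a.
          branch 2.1.1 (add (e → (e ∧ ¬e)), a):
            ¬(b ∧ ¬d): β-rule — branch into ¬b  //  ¬¬d.
              branch 2.1.1.1 (add ¬b):
                ¬((e → (e ∧ ¬e)) ↔ a): β-rule — branch into (e → (e ∧ ¬e)), ¬a  //  ¬(e → (e ∧ ¬e)), a.
                  branch 2.1.1.1.1 (add (e → (e ∧ ¬e)), ¬a):
                    × closes — contains both a and ¬a.
                  branch 2.1.1.1.2 (add ¬(e → (e ∧ ¬e)), a):
                    ¬(e → (e ∧ ¬e)): α-rule — add e, ¬(e ∧ ¬e).
                    (e → (e ∧ ¬e)): β-rule — branch into ¬e  //  (e ∧ ¬e).
                      branch 2.1.1.1.2.1 (add ¬e):
                        × closes — contains both e and ¬e.
                      branch 2.1.1.1.2.2 (add (e ∧ ¬e)):
                        (e ∧ ¬e): α-rule — add e, ¬e.
                        × closes — contains both e and ¬e.
              branch 2.1.1.2 (add ¬¬d):
                ¬((e → (e ∧ ¬e)) ↔ a): β-rule — branch into (e → (e ∧ ¬e)), ¬a  //  ¬(e → (e ∧ ¬e)), a.
                  branch 2.1.1.2.1 (add (e → (e ∧ ¬e)), ¬a):
                    × closes — contains both a and ¬a.
                  branch 2.1.1.2.2 (add ¬(e → (e ∧ ¬e)), a):
                    ¬(e → (e ∧ ¬e)): α-rule — add e, ¬(e ∧ ¬e).
                    (e → (e ∧ ¬e)): β-rule — branch into ¬e  //  (e ∧ ¬e).
                      branch 2.1.1.2.2.1 (add ¬e):
                        × closes — contains both e and ¬e.
                      branch 2.1.1.2.2.2 (add (e ∧ ¬e)):
                        (e ∧ ¬e): α-rule — add e, ¬e.
                        × closes — contains both e and ¬e.
          branch 2.1.2 (add ¬(e → (e ∧ ¬e)), ¬a):
            ¬(e → (e ∧ ¬e)): α-rule — add e, ¬(e ∧ ¬e).
            ¬(b ∧ ¬d): β-rule — branch into ¬b  //  ¬¬d.
              branch 2.1.2.1 (add ¬b):
                ¬((e → (e ∧ ¬e)) ↔ a): β-rule — branch into (e → (e ∧ ¬e)), ¬a  //  ¬(e → (e ∧ ¬e)), a.
                  branch 2.1.2.1.1 (add (e → (e ∧ ¬e)), ¬a):
                    ¬(e ∧ ¬e): β-rule — branch into ¬e  //  ¬¬e.
                      branch 2.1.2.1.1.1 (add ¬e):
                        × closes — contains both e and ¬e.
                      branch 2.1.2.1.1.2 (add ¬¬e):
                        (e → (e ∧ ¬e)): β-rule — branch into ¬e  //  (e ∧ ¬e).
                          branch 2.1.2.1.1.2.1 (add ¬e):
                            × closes — contains both e and ¬e.
                          branch 2.1.2.1.1.2.2 (add (e ∧ ¬e)):
                            (e ∧ ¬e): α-rule — add e, ¬e.
                            × closes — contains both e and ¬e.
                  branch 2.1.2.1.2 (add ¬(e → (e ∧ ¬e)), a):
                    × closes — contains both a and ¬a.
              branch 2.1.2.2 (add ¬¬d):
                ¬((e → (e ∧ ¬e)) ↔ a): β-rule — branch into (e → (e ∧ ¬e)), ¬a  //  ¬(e → (e ∧ ¬e)), a.
                  branch 2.1.2.2.1 (add (e → (e ∧ ¬e)), ¬a):
                    ¬(e ∧ ¬e): β-rule — branch into ¬e  //  ¬¬e.
                      branch 2.1.2.2.1.1 (add ¬e):
                        × closes — contains both e and ¬e.
                      branch 2.1.2.2.1.2 (add ¬¬e):
                        (e → (e ∧ ¬e)): β-rule — branch into ¬e  //  (e ∧ ¬e).
                          branch 2.1.2.2.1.2.1 (add ¬e):
                            × closes — contains both e and ¬e.
                          branch 2.1.2.2.1.2.2 (add (e ∧ ¬e)):
                            (e ∧ ¬e): α-rule — add e, ¬e.
                            × closes — contains both e and ¬e.
                  branch 2.1.2.2.2 (add ¬(e → (e ∧ ¬e)), a):
                    × closes — contains both a and ¬a.
      branch 2.2 (add ((¬d ∨ ¬e) ∧ (b ∧ ¬d))):
        ((¬d ∨ ¬e) ∧ (b ∧ ¬d)): α-rule — add (¬d ∨ ¬e), (b ∧ ¬d).
        (b ∧ ¬d): α-rule — add b, ¬d.
        ((e → (e ∧ ¬e)) ↔ a): β-rule — branch into (e → (e ∧ ¬e)), a  //  ¬(e → (e ∧ ¬e)), ¬a.
          branch 2.2.1 (add (e → (e ∧ ¬e)), a):
            ¬(b ∧ ¬d): β-rule — branch into ¬b  //  ¬¬d.
              branch 2.2.1.1 (add ¬b):
                × closes — contains both b and ¬b.
              branch 2.2.1.2 (add ¬¬d):
                × closes — contains both d and ¬d.
          branch 2.2.2 (add ¬(e → (e ∧ ¬e)), ¬a):
            ¬(e → (e ∧ ¬e)): α-rule — add e, ¬(e ∧ ¬e).
            ¬(b ∧ ¬d): β-rule — branch into ¬b  //  ¬¬d.
              branch 2.2.2.1 (add ¬b):
                × closes — contains both b and ¬b.
              branch 2.2.2.2 (add ¬¬d):
                × closes — contains both d and ¬d.
All 26 branches close.
Every branch closed, so the negation is unsatisfiable and the formula is valid.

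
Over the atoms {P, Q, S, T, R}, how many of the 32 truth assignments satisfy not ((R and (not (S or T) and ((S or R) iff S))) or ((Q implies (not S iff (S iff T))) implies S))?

Initial set: {not ((R and (not (S or T) and ((S or R) iff S))) or ((Q implies (not S iff (S iff T))) implies S))}.
not ((R and (not (S or T) and ((S or R) iff S))) or ((Q implies (not S iff (S iff T))) implies S)): α-rule — add not (R and (not (S or T) and ((S or R) iff S))), not ((Q implies (not S iff (S iff T))) implies S).
not ((Q implies (not S iff (S iff T))) implies S): α-rule — add (Q implies (not S iff (S iff T))), not S.
not (R and (not (S or T) and ((S or R) iff S))): β-rule — branch into not R  //  not (not (S or T) and ((S or R) iff S)).
  branch 1 (add not R):
    (Q implies (not S iff (S iff T))): β-rule — branch into not Q  //  (not S iff (S iff T)).
      branch 1.1 (add not Q):
        ○ open, literals {Q=false, R=false, S=false}.
      branch 1.2 (add (not S iff (S iff T))):
        (not S iff (S iff T)): β-rule — branch into not S, (S iff T)  //  not not S, not (S iff T).
          branch 1.2.1 (add not S, (S iff T)):
            (S iff T): β-rule — branch into S, T  //  not S, not T.
              branch 1.2.1.1 (add S, T):
                × closes — contains both S and not S.
              branch 1.2.1.2 (add not S, not T):
                ○ open, literals {R=false, S=false, T=false}.
          branch 1.2.2 (add not not S, not (S iff T)):
            × closes — contains both S and not S.
  branch 2 (add not (not (S or T) and ((S or R) iff S))):
    (Q implies (not S iff (S iff T))): β-rule — branch into not Q  //  (not S iff (S iff T)).
      branch 2.1 (add not Q):
        not (not (S or T) and ((S or R) iff S)): β-rule — branch into not not (S or T)  //  not ((S or R) iff S).
          branch 2.1.1 (add not not (S or T)):
            not not (S or T): β-rule — branch into S  //  T.
              branch 2.1.1.1 (add S):
                × closes — contains both S and not S.
              branch 2.1.1.2 (add T):
                ○ open, literals {Q=false, S=false, T=true}.
          branch 2.1.2 (add not ((S or R) iff S)):
            not ((S or R) iff S): β-rule — branch into (S or R), not S  //  not (S or R), S.
              branch 2.1.2.1 (add (S or R), not S):
                (S or R): β-rule — branch into S  //  R.
                  branch 2.1.2.1.1 (add S):
                    × closes — contains both S and not S.
                  branch 2.1.2.1.2 (add R):
                    ○ open, literals {Q=false, R=true, S=false}.
              branch 2.1.2.2 (add not (S or R), S):
                × closes — contains both S and not S.
      branch 2.2 (add (not S iff (S iff T))):
        not (not (S or T) and ((S or R) iff S)): β-rule — branch into not not (S or T)  //  not ((S or R) iff S).
          branch 2.2.1 (add not not (S or T)):
            (not S iff (S iff T)): β-rule — branch into not S, (S iff T)  //  not not S, not (S iff T).
              branch 2.2.1.1 (add not S, (S iff T)):
                not not (S or T): β-rule — branch into S  //  T.
                  branch 2.2.1.1.1 (add S):
                    × closes — contains both S and not S.
                  branch 2.2.1.1.2 (add T):
                    (S iff T): β-rule — branch into S, T  //  not S, not T.
                      branch 2.2.1.1.2.1 (add S, T):
                        × closes — contains both S and not S.
                      branch 2.2.1.1.2.2 (add not S, not T):
                        × closes — contains both T and not T.
              branch 2.2.1.2 (add not not S, not (S iff T)):
                × closes — contains both S and not S.
          branch 2.2.2 (add not ((S or R) iff S)):
            (not S iff (S iff T)): β-rule — branch into not S, (S iff T)  //  not not S, not (S iff T).
              branch 2.2.2.1 (add not S, (S iff T)):
                not ((S or R) iff S): β-rule — branch into (S or R), not S  //  not (S or R), S.
                  branch 2.2.2.1.1 (add (S or R), not S):
                    (S iff T): β-rule — branch into S, T  //  not S, not T.
                      branch 2.2.2.1.1.1 (add S, T):
                        × closes — contains both S and not S.
                      branch 2.2.2.1.1.2 (add not S, not T):
                        (S or R): β-rule — branch into S  //  R.
                          branch 2.2.2.1.1.2.1 (add S):
                            × closes — contains both S and not S.
                          branch 2.2.2.1.1.2.2 (add R):
                            ○ open, literals {R=true, S=false, T=false}.
                  branch 2.2.2.1.2 (add not (S or R), S):
                    × closes — contains both S and not S.
              branch 2.2.2.2 (add not not S, not (S iff T)):
                × closes — contains both S and not S.
13 branches closed, 5 open.
Each open branch fixes some atoms; the unmentioned ones are free. Counting distinct full assignments: branch {Q=false, R=false, S=false} (P, T) contributes 4 new; branch {R=false, S=false, T=false} (P, Q) contributes 2 new; branch {Q=false, S=false, T=true} (P, R) contributes 2 new; branch {Q=false, R=true, S=false} (P, T) contributes 2 new; branch {R=true, S=false, T=false} (P, Q) contributes 2 new. Total: 12.

12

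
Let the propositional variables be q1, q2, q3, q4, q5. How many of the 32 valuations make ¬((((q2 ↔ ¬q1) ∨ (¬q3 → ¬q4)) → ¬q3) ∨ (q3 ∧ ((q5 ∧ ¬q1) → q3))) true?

Initial set: {¬((((q2 ↔ ¬q1) ∨ (¬q3 → ¬q4)) → ¬q3) ∨ (q3 ∧ ((q5 ∧ ¬q1) → q3)))}.
¬((((q2 ↔ ¬q1) ∨ (¬q3 → ¬q4)) → ¬q3) ∨ (q3 ∧ ((q5 ∧ ¬q1) → q3))): α-rule — add ¬(((q2 ↔ ¬q1) ∨ (¬q3 → ¬q4)) → ¬q3), ¬(q3 ∧ ((q5 ∧ ¬q1) → q3)).
¬(((q2 ↔ ¬q1) ∨ (¬q3 → ¬q4)) → ¬q3): α-rule — add ((q2 ↔ ¬q1) ∨ (¬q3 → ¬q4)), ¬¬q3.
¬(q3 ∧ ((q5 ∧ ¬q1) → q3)): β-rule — branch into ¬q3  //  ¬((q5 ∧ ¬q1) → q3).
  branch 1 (add ¬q3):
    × closes — contains both q3 and ¬q3.
  branch 2 (add ¬((q5 ∧ ¬q1) → q3)):
    ¬((q5 ∧ ¬q1) → q3): α-rule — add (q5 ∧ ¬q1), ¬q3.
    × closes — contains both q3 and ¬q3.
All 2 branches close.
No open branches: the formula has 0 satisfying assignments.

0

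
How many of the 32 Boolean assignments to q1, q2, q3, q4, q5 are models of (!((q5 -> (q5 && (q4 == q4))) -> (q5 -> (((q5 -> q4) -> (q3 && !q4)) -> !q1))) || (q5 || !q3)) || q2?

28

Initial set: {((!((q5 -> (q5 && (q4 == q4))) -> (q5 -> (((q5 -> q4) -> (q3 && !q4)) -> !q1))) || (q5 || !q3)) || q2)}.
((!((q5 -> (q5 && (q4 == q4))) -> (q5 -> (((q5 -> q4) -> (q3 && !q4)) -> !q1))) || (q5 || !q3)) || q2): β-rule — branch into (!((q5 -> (q5 && (q4 == q4))) -> (q5 -> (((q5 -> q4) -> (q3 && !q4)) -> !q1))) || (q5 || !q3))  //  q2.
  branch 1 (add (!((q5 -> (q5 && (q4 == q4))) -> (q5 -> (((q5 -> q4) -> (q3 && !q4)) -> !q1))) || (q5 || !q3))):
    (!((q5 -> (q5 && (q4 == q4))) -> (q5 -> (((q5 -> q4) -> (q3 && !q4)) -> !q1))) || (q5 || !q3)): β-rule — branch into !((q5 -> (q5 && (q4 == q4))) -> (q5 -> (((q5 -> q4) -> (q3 && !q4)) -> !q1)))  //  (q5 || !q3).
      branch 1.1 (add !((q5 -> (q5 && (q4 == q4))) -> (q5 -> (((q5 -> q4) -> (q3 && !q4)) -> !q1)))):
        !((q5 -> (q5 && (q4 == q4))) -> (q5 -> (((q5 -> q4) -> (q3 && !q4)) -> !q1))): α-rule — add (q5 -> (q5 && (q4 == q4))), !(q5 -> (((q5 -> q4) -> (q3 && !q4)) -> !q1)).
        !(q5 -> (((q5 -> q4) -> (q3 && !q4)) -> !q1)): α-rule — add q5, !(((q5 -> q4) -> (q3 && !q4)) -> !q1).
        !(((q5 -> q4) -> (q3 && !q4)) -> !q1): α-rule — add ((q5 -> q4) -> (q3 && !q4)), !!q1.
        (q5 -> (q5 && (q4 == q4))): β-rule — branch into !q5  //  (q5 && (q4 == q4)).
          branch 1.1.1 (add !q5):
            × closes — contains both q5 and !q5.
          branch 1.1.2 (add (q5 && (q4 == q4))):
            (q5 && (q4 == q4)): α-rule — add q5, (q4 == q4).
            ((q5 -> q4) -> (q3 && !q4)): β-rule — branch into !(q5 -> q4)  //  (q3 && !q4).
              branch 1.1.2.1 (add !(q5 -> q4)):
                !(q5 -> q4): α-rule — add q5, !q4.
                (q4 == q4): β-rule — branch into q4, q4  //  !q4, !q4.
                  branch 1.1.2.1.1 (add q4, q4):
                    × closes — contains both q4 and !q4.
                  branch 1.1.2.1.2 (add !q4, !q4):
                    ○ open, literals {q1=true, q4=false, q5=true}.
              branch 1.1.2.2 (add (q3 && !q4)):
                (q3 && !q4): α-rule — add q3, !q4.
                (q4 == q4): β-rule — branch into q4, q4  //  !q4, !q4.
                  branch 1.1.2.2.1 (add q4, q4):
                    × closes — contains both q4 and !q4.
                  branch 1.1.2.2.2 (add !q4, !q4):
                    ○ open, literals {q1=true, q3=true, q4=false, q5=true}.
      branch 1.2 (add (q5 || !q3)):
        (q5 || !q3): β-rule — branch into q5  //  !q3.
          branch 1.2.1 (add q5):
            ○ open, literals {q5=true}.
          branch 1.2.2 (add !q3):
            ○ open, literals {q3=false}.
  branch 2 (add q2):
    ○ open, literals {q2=true}.
3 branches closed, 5 open.
Each open branch fixes some atoms; the unmentioned ones are free. Counting distinct full assignments: branch {q1=true, q4=false, q5=true} (q2, q3) contributes 4 new; branch {q1=true, q3=true, q4=false, q5=true} (q2) contributes 0 new; branch {q5=true} (q1, q2, q3, q4) contributes 12 new; branch {q3=false} (q1, q2, q4, q5) contributes 8 new; branch {q2=true} (q1, q3, q4, q5) contributes 4 new. Total: 28.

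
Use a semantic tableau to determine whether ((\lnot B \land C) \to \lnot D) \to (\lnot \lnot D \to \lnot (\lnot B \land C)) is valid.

Assume the negation and expand:
Initial set: {\lnot (((\lnot B \land C) \to \lnot D) \to (\lnot \lnot D \to \lnot (\lnot B \land C)))}.
\lnot (((\lnot B \land C) \to \lnot D) \to (\lnot \lnot D \to \lnot (\lnot B \land C))): α-rule — add ((\lnot B \land C) \to \lnot D), \lnot (\lnot \lnot D \to \lnot (\lnot B \land C)).
\lnot (\lnot \lnot D \to \lnot (\lnot B \land C)): α-rule — add \lnot \lnot D, \lnot \lnot (\lnot B \land C).
\lnot \lnot D: drop double negation, giving D.
\lnot \lnot (\lnot B \land C): α-rule — add \lnot B, C.
((\lnot B \land C) \to \lnot D): β-rule — branch into \lnot (\lnot B \land C)  //  \lnot D.
  branch 1 (add \lnot (\lnot B \land C)):
    \lnot (\lnot B \land C): β-rule — branch into \lnot \lnot B  //  \lnot C.
      branch 1.1 (add \lnot \lnot B):
        × closes — contains both B and \lnot B.
      branch 1.2 (add \lnot C):
        × closes — contains both C and \lnot C.
  branch 2 (add \lnot D):
    × closes — contains both D and \lnot D.
All 3 branches close.
Every branch closed, so the negation is unsatisfiable and the formula is valid.

Valid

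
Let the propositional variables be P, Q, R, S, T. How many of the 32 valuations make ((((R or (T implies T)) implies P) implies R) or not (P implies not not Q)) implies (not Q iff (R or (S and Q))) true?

Initial set: {(((((R or (T implies T)) implies P) implies R) or not (P implies not not Q)) implies (not Q iff (R or (S and Q))))}.
(((((R or (T implies T)) implies P) implies R) or not (P implies not not Q)) implies (not Q iff (R or (S and Q)))): β-rule — branch into not ((((R or (T implies T)) implies P) implies R) or not (P implies not not Q))  //  (not Q iff (R or (S and Q))).
  branch 1 (add not ((((R or (T implies T)) implies P) implies R) or not (P implies not not Q))):
    not ((((R or (T implies T)) implies P) implies R) or not (P implies not not Q)): α-rule — add not (((R or (T implies T)) implies P) implies R), not not (P implies not not Q).
    not (((R or (T implies T)) implies P) implies R): α-rule — add ((R or (T implies T)) implies P), not R.
    not not (P implies not not Q): β-rule — branch into not P  //  not not Q.
      branch 1.1 (add not P):
        ((R or (T implies T)) implies P): β-rule — branch into not (R or (T implies T))  //  P.
          branch 1.1.1 (add not (R or (T implies T))):
            not (R or (T implies T)): α-rule — add not R, not (T implies T).
            not (T implies T): α-rule — add T, not T.
            × closes — contains both T and not T.
          branch 1.1.2 (add P):
            × closes — contains both P and not P.
      branch 1.2 (add not not Q):
        not not Q: drop double negation, giving Q.
        ((R or (T implies T)) implies P): β-rule — branch into not (R or (T implies T))  //  P.
          branch 1.2.1 (add not (R or (T implies T))):
            not (R or (T implies T)): α-rule — add not R, not (T implies T).
            not (T implies T): α-rule — add T, not T.
            × closes — contains both T and not T.
          branch 1.2.2 (add P):
            ○ open, literals {P=T, Q=T, R=F}.
  branch 2 (add (not Q iff (R or (S and Q)))):
    (not Q iff (R or (S and Q))): β-rule — branch into not Q, (R or (S and Q))  //  not not Q, not (R or (S and Q)).
      branch 2.1 (add not Q, (R or (S and Q))):
        (R or (S and Q)): β-rule — branch into R  //  (S and Q).
          branch 2.1.1 (add R):
            ○ open, literals {Q=F, R=T}.
          branch 2.1.2 (add (S and Q)):
            (S and Q): α-rule — add S, Q.
            × closes — contains both Q and not Q.
      branch 2.2 (add not not Q, not (R or (S and Q))):
        not (R or (S and Q)): α-rule — add not R, not (S and Q).
        not (S and Q): β-rule — branch into not S  //  not Q.
          branch 2.2.1 (add not S):
            ○ open, literals {Q=T, R=F, S=F}.
          branch 2.2.2 (add not Q):
            × closes — contains both Q and not Q.
5 branches closed, 3 open.
Each open branch fixes some atoms; the unmentioned ones are free. Counting distinct full assignments: branch {P=T, Q=T, R=F} (S, T) contributes 4 new; branch {Q=F, R=T} (P, S, T) contributes 8 new; branch {Q=T, R=F, S=F} (P, T) contributes 2 new. Total: 14.

14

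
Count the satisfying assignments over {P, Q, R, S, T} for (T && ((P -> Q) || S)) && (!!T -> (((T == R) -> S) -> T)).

Initial set: {((T && ((P -> Q) || S)) && (!!T -> (((T == R) -> S) -> T)))}.
((T && ((P -> Q) || S)) && (!!T -> (((T == R) -> S) -> T))): α-rule — add (T && ((P -> Q) || S)), (!!T -> (((T == R) -> S) -> T)).
(T && ((P -> Q) || S)): α-rule — add T, ((P -> Q) || S).
(!!T -> (((T == R) -> S) -> T)): β-rule — branch into !!!T  //  (((T == R) -> S) -> T).
  branch 1 (add !!!T):
    !!!T: drop double negation, giving !T.
    × closes — contains both T and !T.
  branch 2 (add (((T == R) -> S) -> T)):
    ((P -> Q) || S): β-rule — branch into (P -> Q)  //  S.
      branch 2.1 (add (P -> Q)):
        (((T == R) -> S) -> T): β-rule — branch into !((T == R) -> S)  //  T.
          branch 2.1.1 (add !((T == R) -> S)):
            !((T == R) -> S): α-rule — add (T == R), !S.
            (P -> Q): β-rule — branch into !P  //  Q.
              branch 2.1.1.1 (add !P):
                (T == R): β-rule — branch into T, R  //  !T, !R.
                  branch 2.1.1.1.1 (add T, R):
                    ○ open, literals {P=false, R=true, S=false, T=true}.
                  branch 2.1.1.1.2 (add !T, !R):
                    × closes — contains both T and !T.
              branch 2.1.1.2 (add Q):
                (T == R): β-rule — branch into T, R  //  !T, !R.
                  branch 2.1.1.2.1 (add T, R):
                    ○ open, literals {Q=true, R=true, S=false, T=true}.
                  branch 2.1.1.2.2 (add !T, !R):
                    × closes — contains both T and !T.
          branch 2.1.2 (add T):
            (P -> Q): β-rule — branch into !P  //  Q.
              branch 2.1.2.1 (add !P):
                ○ open, literals {P=false, T=true}.
              branch 2.1.2.2 (add Q):
                ○ open, literals {Q=true, T=true}.
      branch 2.2 (add S):
        (((T == R) -> S) -> T): β-rule — branch into !((T == R) -> S)  //  T.
          branch 2.2.1 (add !((T == R) -> S)):
            !((T == R) -> S): α-rule — add (T == R), !S.
            × closes — contains both S and !S.
          branch 2.2.2 (add T):
            ○ open, literals {S=true, T=true}.
4 branches closed, 5 open.
Each open branch fixes some atoms; the unmentioned ones are free. Counting distinct full assignments: branch {P=false, R=true, S=false, T=true} (Q) contributes 2 new; branch {Q=true, R=true, S=false, T=true} (P) contributes 1 new; branch {P=false, T=true} (Q, R, S) contributes 6 new; branch {Q=true, T=true} (P, R, S) contributes 3 new; branch {S=true, T=true} (P, Q, R) contributes 2 new. Total: 14.

14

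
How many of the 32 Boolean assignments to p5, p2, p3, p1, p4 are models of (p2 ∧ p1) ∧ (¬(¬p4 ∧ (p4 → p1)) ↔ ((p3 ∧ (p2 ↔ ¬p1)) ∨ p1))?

4

Initial set: {T ((p2 ∧ p1) ∧ (¬(¬p4 ∧ (p4 → p1)) ↔ ((p3 ∧ (p2 ↔ ¬p1)) ∨ p1)))}.
T ((p2 ∧ p1) ∧ (¬(¬p4 ∧ (p4 → p1)) ↔ ((p3 ∧ (p2 ↔ ¬p1)) ∨ p1))): α-rule — add T (p2 ∧ p1), T (¬(¬p4 ∧ (p4 → p1)) ↔ ((p3 ∧ (p2 ↔ ¬p1)) ∨ p1)).
T (p2 ∧ p1): α-rule — add T p2, T p1.
T (¬(¬p4 ∧ (p4 → p1)) ↔ ((p3 ∧ (p2 ↔ ¬p1)) ∨ p1)): β-rule — branch into T ¬(¬p4 ∧ (p4 → p1)), T ((p3 ∧ (p2 ↔ ¬p1)) ∨ p1)  //  F ¬(¬p4 ∧ (p4 → p1)), F ((p3 ∧ (p2 ↔ ¬p1)) ∨ p1).
  branch 1 (add T ¬(¬p4 ∧ (p4 → p1)), T ((p3 ∧ (p2 ↔ ¬p1)) ∨ p1)):
    T ¬(¬p4 ∧ (p4 → p1)): β-rule — branch into F ¬p4  //  F (p4 → p1).
      branch 1.1 (add F ¬p4):
        T ((p3 ∧ (p2 ↔ ¬p1)) ∨ p1): β-rule — branch into T (p3 ∧ (p2 ↔ ¬p1))  //  T p1.
          branch 1.1.1 (add T (p3 ∧ (p2 ↔ ¬p1))):
            T (p3 ∧ (p2 ↔ ¬p1)): α-rule — add T p3, T (p2 ↔ ¬p1).
            T (p2 ↔ ¬p1): β-rule — branch into T p2, T ¬p1  //  F p2, F ¬p1.
              branch 1.1.1.1 (add T p2, T ¬p1):
                × closes — contains both p1 and ¬p1.
              branch 1.1.1.2 (add F p2, F ¬p1):
                × closes — contains both p2 and ¬p2.
          branch 1.1.2 (add T p1):
            ○ open, literals {p1=true, p2=true, p4=true}.
      branch 1.2 (add F (p4 → p1)):
        F (p4 → p1): α-rule — add T p4, F p1.
        × closes — contains both p1 and ¬p1.
  branch 2 (add F ¬(¬p4 ∧ (p4 → p1)), F ((p3 ∧ (p2 ↔ ¬p1)) ∨ p1)):
    F ¬(¬p4 ∧ (p4 → p1)): α-rule — add T ¬p4, T (p4 → p1).
    F ((p3 ∧ (p2 ↔ ¬p1)) ∨ p1): α-rule — add F (p3 ∧ (p2 ↔ ¬p1)), F p1.
    × closes — contains both p1 and ¬p1.
4 branches closed, 1 open.
Each open branch fixes some atoms; the unmentioned ones are free. Counting distinct full assignments: branch {p1=true, p2=true, p4=true} (p5, p3) contributes 4 new. Total: 4.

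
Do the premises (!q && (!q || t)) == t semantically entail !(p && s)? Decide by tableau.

Initial set: {((!q && (!q || t)) == t); !!(p && s)}.
!!(p && s): α-rule — add p, s.
((!q && (!q || t)) == t): β-rule — branch into (!q && (!q || t)), t  //  !(!q && (!q || t)), !t.
  branch 1 (add (!q && (!q || t)), t):
    (!q && (!q || t)): α-rule — add !q, (!q || t).
    (!q || t): β-rule — branch into !q  //  t.
      branch 1.1 (add !q):
        ○ open, literals {p=1, q=0, s=1, t=1}.
      branch 1.2 (add t):
        ○ open, literals {p=1, q=0, s=1, t=1}.
  branch 2 (add !(!q && (!q || t)), !t):
    !(!q && (!q || t)): β-rule — branch into !!q  //  !(!q || t).
      branch 2.1 (add !!q):
        ○ open, literals {p=1, q=1, s=1, t=0}.
      branch 2.2 (add !(!q || t)):
        !(!q || t): α-rule — add !!q, !t.
        ○ open, literals {p=1, q=1, s=1, t=0}.
0 branches closed, 4 open.
An open branch gives a countermodel: p=1, q=0, s=1, t=1 (unmentioned atoms arbitrary); the premises hold there but the conclusion fails.

No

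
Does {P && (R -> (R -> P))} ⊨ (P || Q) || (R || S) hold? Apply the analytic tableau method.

Initial set: {(P && (R -> (R -> P))); !((P || Q) || (R || S))}.
(P && (R -> (R -> P))): α-rule — add P, (R -> (R -> P)).
!((P || Q) || (R || S)): α-rule — add !(P || Q), !(R || S).
!(P || Q): α-rule — add !P, !Q.
× closes — contains both P and !P.
All 1 branch closes.
Every branch closed, so the premises entail the conclusion.

Yes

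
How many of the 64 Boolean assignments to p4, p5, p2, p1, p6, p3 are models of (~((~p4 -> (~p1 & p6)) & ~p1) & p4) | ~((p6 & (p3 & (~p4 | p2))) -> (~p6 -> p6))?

Initial set: {((~((~p4 -> (~p1 & p6)) & ~p1) & p4) | ~((p6 & (p3 & (~p4 | p2))) -> (~p6 -> p6)))}.
((~((~p4 -> (~p1 & p6)) & ~p1) & p4) | ~((p6 & (p3 & (~p4 | p2))) -> (~p6 -> p6))): β-rule — branch into (~((~p4 -> (~p1 & p6)) & ~p1) & p4)  //  ~((p6 & (p3 & (~p4 | p2))) -> (~p6 -> p6)).
  branch 1 (add (~((~p4 -> (~p1 & p6)) & ~p1) & p4)):
    (~((~p4 -> (~p1 & p6)) & ~p1) & p4): α-rule — add ~((~p4 -> (~p1 & p6)) & ~p1), p4.
    ~((~p4 -> (~p1 & p6)) & ~p1): β-rule — branch into ~(~p4 -> (~p1 & p6))  //  ~~p1.
      branch 1.1 (add ~(~p4 -> (~p1 & p6))):
        ~(~p4 -> (~p1 & p6)): α-rule — add ~p4, ~(~p1 & p6).
        × closes — contains both p4 and ~p4.
      branch 1.2 (add ~~p1):
        ○ open, literals {p1=1, p4=1}.
  branch 2 (add ~((p6 & (p3 & (~p4 | p2))) -> (~p6 -> p6))):
    ~((p6 & (p3 & (~p4 | p2))) -> (~p6 -> p6)): α-rule — add (p6 & (p3 & (~p4 | p2))), ~(~p6 -> p6).
    (p6 & (p3 & (~p4 | p2))): α-rule — add p6, (p3 & (~p4 | p2)).
    ~(~p6 -> p6): α-rule — add ~p6, ~p6.
    × closes — contains both p6 and ~p6.
2 branches closed, 1 open.
Each open branch fixes some atoms; the unmentioned ones are free. Counting distinct full assignments: branch {p1=1, p4=1} (p5, p2, p6, p3) contributes 16 new. Total: 16.

16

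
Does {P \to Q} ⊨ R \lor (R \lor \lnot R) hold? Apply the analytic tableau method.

Initial set: {(P \to Q); \lnot (R \lor (R \lor \lnot R))}.
\lnot (R \lor (R \lor \lnot R)): α-rule — add \lnot R, \lnot (R \lor \lnot R).
\lnot (R \lor \lnot R): α-rule — add \lnot R, \lnot \lnot R.
× closes — contains both R and \lnot R.
All 1 branch closes.
Every branch closed, so the premises entail the conclusion.

Yes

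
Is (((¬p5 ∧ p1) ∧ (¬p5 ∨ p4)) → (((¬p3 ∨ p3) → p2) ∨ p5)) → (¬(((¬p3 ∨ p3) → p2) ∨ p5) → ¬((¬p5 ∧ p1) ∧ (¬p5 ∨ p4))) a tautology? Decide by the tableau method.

Assume the negation and expand:
Initial set: {¬((((¬p5 ∧ p1) ∧ (¬p5 ∨ p4)) → (((¬p3 ∨ p3) → p2) ∨ p5)) → (¬(((¬p3 ∨ p3) → p2) ∨ p5) → ¬((¬p5 ∧ p1) ∧ (¬p5 ∨ p4))))}.
¬((((¬p5 ∧ p1) ∧ (¬p5 ∨ p4)) → (((¬p3 ∨ p3) → p2) ∨ p5)) → (¬(((¬p3 ∨ p3) → p2) ∨ p5) → ¬((¬p5 ∧ p1) ∧ (¬p5 ∨ p4)))): α-rule — add (((¬p5 ∧ p1) ∧ (¬p5 ∨ p4)) → (((¬p3 ∨ p3) → p2) ∨ p5)), ¬(¬(((¬p3 ∨ p3) → p2) ∨ p5) → ¬((¬p5 ∧ p1) ∧ (¬p5 ∨ p4))).
¬(¬(((¬p3 ∨ p3) → p2) ∨ p5) → ¬((¬p5 ∧ p1) ∧ (¬p5 ∨ p4))): α-rule — add ¬(((¬p3 ∨ p3) → p2) ∨ p5), ¬¬((¬p5 ∧ p1) ∧ (¬p5 ∨ p4)).
¬(((¬p3 ∨ p3) → p2) ∨ p5): α-rule — add ¬((¬p3 ∨ p3) → p2), ¬p5.
¬¬((¬p5 ∧ p1) ∧ (¬p5 ∨ p4)): α-rule — add (¬p5 ∧ p1), (¬p5 ∨ p4).
¬((¬p3 ∨ p3) → p2): α-rule — add (¬p3 ∨ p3), ¬p2.
(¬p5 ∧ p1): α-rule — add ¬p5, p1.
(((¬p5 ∧ p1) ∧ (¬p5 ∨ p4)) → (((¬p3 ∨ p3) → p2) ∨ p5)): β-rule — branch into ¬((¬p5 ∧ p1) ∧ (¬p5 ∨ p4))  //  (((¬p3 ∨ p3) → p2) ∨ p5).
  branch 1 (add ¬((¬p5 ∧ p1) ∧ (¬p5 ∨ p4))):
    (¬p5 ∨ p4): β-rule — branch into ¬p5  //  p4.
      branch 1.1 (add ¬p5):
        (¬p3 ∨ p3): β-rule — branch into ¬p3  //  p3.
          branch 1.1.1 (add ¬p3):
            ¬((¬p5 ∧ p1) ∧ (¬p5 ∨ p4)): β-rule — branch into ¬(¬p5 ∧ p1)  //  ¬(¬p5 ∨ p4).
              branch 1.1.1.1 (add ¬(¬p5 ∧ p1)):
                ¬(¬p5 ∧ p1): β-rule — branch into ¬¬p5  //  ¬p1.
                  branch 1.1.1.1.1 (add ¬¬p5):
                    × closes — contains both p5 and ¬p5.
                  branch 1.1.1.1.2 (add ¬p1):
                    × closes — contains both p1 and ¬p1.
              branch 1.1.1.2 (add ¬(¬p5 ∨ p4)):
                ¬(¬p5 ∨ p4): α-rule — add ¬¬p5, ¬p4.
                × closes — contains both p5 and ¬p5.
          branch 1.1.2 (add p3):
            ¬((¬p5 ∧ p1) ∧ (¬p5 ∨ p4)): β-rule — branch into ¬(¬p5 ∧ p1)  //  ¬(¬p5 ∨ p4).
              branch 1.1.2.1 (add ¬(¬p5 ∧ p1)):
                ¬(¬p5 ∧ p1): β-rule — branch into ¬¬p5  //  ¬p1.
                  branch 1.1.2.1.1 (add ¬¬p5):
                    × closes — contains both p5 and ¬p5.
                  branch 1.1.2.1.2 (add ¬p1):
                    × closes — contains both p1 and ¬p1.
              branch 1.1.2.2 (add ¬(¬p5 ∨ p4)):
                ¬(¬p5 ∨ p4): α-rule — add ¬¬p5, ¬p4.
                × closes — contains both p5 and ¬p5.
      branch 1.2 (add p4):
        (¬p3 ∨ p3): β-rule — branch into ¬p3  //  p3.
          branch 1.2.1 (add ¬p3):
            ¬((¬p5 ∧ p1) ∧ (¬p5 ∨ p4)): β-rule — branch into ¬(¬p5 ∧ p1)  //  ¬(¬p5 ∨ p4).
              branch 1.2.1.1 (add ¬(¬p5 ∧ p1)):
                ¬(¬p5 ∧ p1): β-rule — branch into ¬¬p5  //  ¬p1.
                  branch 1.2.1.1.1 (add ¬¬p5):
                    × closes — contains both p5 and ¬p5.
                  branch 1.2.1.1.2 (add ¬p1):
                    × closes — contains both p1 and ¬p1.
              branch 1.2.1.2 (add ¬(¬p5 ∨ p4)):
                ¬(¬p5 ∨ p4): α-rule — add ¬¬p5, ¬p4.
                × closes — contains both p5 and ¬p5.
          branch 1.2.2 (add p3):
            ¬((¬p5 ∧ p1) ∧ (¬p5 ∨ p4)): β-rule — branch into ¬(¬p5 ∧ p1)  //  ¬(¬p5 ∨ p4).
              branch 1.2.2.1 (add ¬(¬p5 ∧ p1)):
                ¬(¬p5 ∧ p1): β-rule — branch into ¬¬p5  //  ¬p1.
                  branch 1.2.2.1.1 (add ¬¬p5):
                    × closes — contains both p5 and ¬p5.
                  branch 1.2.2.1.2 (add ¬p1):
                    × closes — contains both p1 and ¬p1.
              branch 1.2.2.2 (add ¬(¬p5 ∨ p4)):
                ¬(¬p5 ∨ p4): α-rule — add ¬¬p5, ¬p4.
                × closes — contains both p5 and ¬p5.
  branch 2 (add (((¬p3 ∨ p3) → p2) ∨ p5)):
    (¬p5 ∨ p4): β-rule — branch into ¬p5  //  p4.
      branch 2.1 (add ¬p5):
        (¬p3 ∨ p3): β-rule — branch into ¬p3  //  p3.
          branch 2.1.1 (add ¬p3):
            (((¬p3 ∨ p3) → p2) ∨ p5): β-rule — branch into ((¬p3 ∨ p3) → p2)  //  p5.
              branch 2.1.1.1 (add ((¬p3 ∨ p3) → p2)):
                ((¬p3 ∨ p3) → p2): β-rule — branch into ¬(¬p3 ∨ p3)  //  p2.
                  branch 2.1.1.1.1 (add ¬(¬p3 ∨ p3)):
                    ¬(¬p3 ∨ p3): α-rule — add ¬¬p3, ¬p3.
                    × closes — contains both p3 and ¬p3.
                  branch 2.1.1.1.2 (add p2):
                    × closes — contains both p2 and ¬p2.
              branch 2.1.1.2 (add p5):
                × closes — contains both p5 and ¬p5.
          branch 2.1.2 (add p3):
            (((¬p3 ∨ p3) → p2) ∨ p5): β-rule — branch into ((¬p3 ∨ p3) → p2)  //  p5.
              branch 2.1.2.1 (add ((¬p3 ∨ p3) → p2)):
                ((¬p3 ∨ p3) → p2): β-rule — branch into ¬(¬p3 ∨ p3)  //  p2.
                  branch 2.1.2.1.1 (add ¬(¬p3 ∨ p3)):
                    ¬(¬p3 ∨ p3): α-rule — add ¬¬p3, ¬p3.
                    × closes — contains both p3 and ¬p3.
                  branch 2.1.2.1.2 (add p2):
                    × closes — contains both p2 and ¬p2.
              branch 2.1.2.2 (add p5):
                × closes — contains both p5 and ¬p5.
      branch 2.2 (add p4):
        (¬p3 ∨ p3): β-rule — branch into ¬p3  //  p3.
          branch 2.2.1 (add ¬p3):
            (((¬p3 ∨ p3) → p2) ∨ p5): β-rule — branch into ((¬p3 ∨ p3) → p2)  //  p5.
              branch 2.2.1.1 (add ((¬p3 ∨ p3) → p2)):
                ((¬p3 ∨ p3) → p2): β-rule — branch into ¬(¬p3 ∨ p3)  //  p2.
                  branch 2.2.1.1.1 (add ¬(¬p3 ∨ p3)):
                    ¬(¬p3 ∨ p3): α-rule — add ¬¬p3, ¬p3.
                    × closes — contains both p3 and ¬p3.
                  branch 2.2.1.1.2 (add p2):
                    × closes — contains both p2 and ¬p2.
              branch 2.2.1.2 (add p5):
                × closes — contains both p5 and ¬p5.
          branch 2.2.2 (add p3):
            (((¬p3 ∨ p3) → p2) ∨ p5): β-rule — branch into ((¬p3 ∨ p3) → p2)  //  p5.
              branch 2.2.2.1 (add ((¬p3 ∨ p3) → p2)):
                ((¬p3 ∨ p3) → p2): β-rule — branch into ¬(¬p3 ∨ p3)  //  p2.
                  branch 2.2.2.1.1 (add ¬(¬p3 ∨ p3)):
                    ¬(¬p3 ∨ p3): α-rule — add ¬¬p3, ¬p3.
                    × closes — contains both p3 and ¬p3.
                  branch 2.2.2.1.2 (add p2):
                    × closes — contains both p2 and ¬p2.
              branch 2.2.2.2 (add p5):
                × closes — contains both p5 and ¬p5.
All 24 branches close.
Every branch closed, so the negation is unsatisfiable and the formula is valid.

Valid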